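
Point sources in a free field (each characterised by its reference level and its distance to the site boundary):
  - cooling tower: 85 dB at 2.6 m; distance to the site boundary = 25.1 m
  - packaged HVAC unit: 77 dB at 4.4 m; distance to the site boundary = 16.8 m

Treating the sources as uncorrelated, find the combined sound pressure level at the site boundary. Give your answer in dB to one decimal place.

68.3 dB

Propagate each source to the receiver with L = L_ref − 20·log₁₀(r/r_ref), then add intensities.
cooling tower: 85 − 20·log₁₀(25.1/2.6) = 85 − 19.69 = 65.31 dB.
packaged HVAC unit: 77 − 20·log₁₀(16.8/4.4) = 77 − 11.64 = 65.36 dB.
Σ 10^(L/10) = 6.831e+06 → L_total = 10·log₁₀(6.831e+06) = 68.34 dB.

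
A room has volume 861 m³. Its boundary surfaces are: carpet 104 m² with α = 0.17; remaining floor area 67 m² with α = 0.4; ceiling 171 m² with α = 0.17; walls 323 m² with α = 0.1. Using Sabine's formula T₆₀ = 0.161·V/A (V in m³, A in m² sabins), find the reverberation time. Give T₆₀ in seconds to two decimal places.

1.31 s

A = Σ Sᵢαᵢ = 104·0.17 + 67·0.4 + 171·0.17 + 323·0.1 = 105.85 m².
T₆₀ = 0.161·V/A = 0.161·861/105.85 = 1.310 s.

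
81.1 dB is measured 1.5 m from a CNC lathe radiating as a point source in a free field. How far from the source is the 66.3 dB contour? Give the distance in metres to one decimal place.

8.2 m

Point-source spreading drops the level by 20·log₁₀(r₂/r₁); inverting, r₂/r₁ = 10^(ΔL/20).
r₂ = 1.5·10^((81.1−66.3)/20) = 1.5·10^(14.8/20) = 8.24 m.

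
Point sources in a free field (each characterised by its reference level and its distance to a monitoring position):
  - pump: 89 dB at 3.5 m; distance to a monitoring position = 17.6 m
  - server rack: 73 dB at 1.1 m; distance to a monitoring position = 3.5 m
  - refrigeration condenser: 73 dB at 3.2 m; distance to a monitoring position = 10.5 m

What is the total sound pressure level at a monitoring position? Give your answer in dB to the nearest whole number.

75 dB

Propagate each source to the receiver with L = L_ref − 20·log₁₀(r/r_ref), then add intensities.
pump: 89 − 20·log₁₀(17.6/3.5) = 89 − 14.03 = 74.97 dB.
server rack: 73 − 20·log₁₀(3.5/1.1) = 73 − 10.05 = 62.95 dB.
refrigeration condenser: 73 − 20·log₁₀(10.5/3.2) = 73 − 10.32 = 62.68 dB.
Σ 10^(L/10) = 3.524e+07 → L_total = 10·log₁₀(3.524e+07) = 75.47 dB.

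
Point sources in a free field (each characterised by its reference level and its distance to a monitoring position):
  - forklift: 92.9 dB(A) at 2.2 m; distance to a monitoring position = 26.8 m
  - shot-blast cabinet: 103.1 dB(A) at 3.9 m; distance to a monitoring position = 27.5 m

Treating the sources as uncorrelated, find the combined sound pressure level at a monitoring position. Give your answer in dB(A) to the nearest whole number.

Apply inverse-square spreading to bring every level to the receiver, then sum 10^(L/10).
forklift: 92.9 − 20·log₁₀(26.8/2.2) = 92.9 − 21.71 = 71.19 dB(A).
shot-blast cabinet: 103.1 − 20·log₁₀(27.5/3.9) = 103.1 − 16.97 = 86.13 dB(A).
Σ 10^(L/10) = 4.238e+08 → L_total = 10·log₁₀(4.238e+08) = 86.27 dB(A).

86 dB(A)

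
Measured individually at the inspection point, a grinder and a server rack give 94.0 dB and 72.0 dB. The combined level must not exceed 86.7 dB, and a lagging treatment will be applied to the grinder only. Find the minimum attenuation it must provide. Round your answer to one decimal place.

Fixed contribution from the other source: Σ 10^(L/10) = 10^(72.0/10) = 1.585e+07 (72.00 dB).
The limit corresponds to 10^(86.7/10) = 4.677e+08; subtracting the fixed part leaves 4.519e+08 for the grinder, i.e. 86.55 dB.
Required insertion loss = 94.0 − 86.55 = 7.45 dB.

7.4 dB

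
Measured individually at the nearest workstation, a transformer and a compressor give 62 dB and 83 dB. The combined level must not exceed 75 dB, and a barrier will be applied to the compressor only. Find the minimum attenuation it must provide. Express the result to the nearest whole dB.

8 dB

Everything except the compressor sums to 10^(62/10) = 1.585e+06 in linear terms, 62.00 dB.
To meet 75 dB overall, the treated compressor may contribute at most 10^(75/10) − 1.585e+06 = 3.004e+07, i.e. 74.78 dB.
Required insertion loss = 83 − 74.78 = 8.22 dB.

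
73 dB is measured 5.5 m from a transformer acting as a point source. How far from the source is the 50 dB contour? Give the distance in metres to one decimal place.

77.7 m

The 23.0 dB drop corresponds to a distance ratio of 10^(23.0/20) for a point source.
r₂ = 5.5·10^((73−50)/20) = 5.5·10^(23.0/20) = 77.69 m.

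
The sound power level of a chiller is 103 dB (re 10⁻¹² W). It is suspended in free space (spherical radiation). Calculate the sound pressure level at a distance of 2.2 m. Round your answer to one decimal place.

L_p = L_w − 10·log₁₀(4π·r²) with r = 2.2 m.
4π·r² = 60.82 m², 10·log₁₀ of that is 17.841 dB.
L_p = 103 − 17.841 = 85.16 dB.

85.2 dB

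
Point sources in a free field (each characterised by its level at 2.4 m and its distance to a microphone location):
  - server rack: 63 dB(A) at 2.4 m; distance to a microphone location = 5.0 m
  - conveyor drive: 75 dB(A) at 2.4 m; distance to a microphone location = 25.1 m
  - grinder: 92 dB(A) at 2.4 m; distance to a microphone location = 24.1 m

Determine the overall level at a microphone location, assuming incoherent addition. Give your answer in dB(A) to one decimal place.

First find each source's level at the receiver (point-source: −20·log₁₀(r/r_ref)), then combine on an intensity basis.
server rack: 63 − 20·log₁₀(5.0/2.4) = 63 − 6.38 = 56.62 dB(A).
conveyor drive: 75 − 20·log₁₀(25.1/2.4) = 75 − 20.39 = 54.61 dB(A).
grinder: 92 − 20·log₁₀(24.1/2.4) = 92 − 20.04 = 71.96 dB(A).
Σ 10^(L/10) = 1.647e+07 → L_total = 10·log₁₀(1.647e+07) = 72.17 dB(A).

72.2 dB(A)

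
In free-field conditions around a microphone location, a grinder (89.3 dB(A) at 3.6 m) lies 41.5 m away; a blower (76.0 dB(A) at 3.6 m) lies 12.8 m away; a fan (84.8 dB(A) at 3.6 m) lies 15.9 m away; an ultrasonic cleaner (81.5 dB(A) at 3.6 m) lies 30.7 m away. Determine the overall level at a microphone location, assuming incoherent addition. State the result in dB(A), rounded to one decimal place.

First find each source's level at the receiver (point-source: −20·log₁₀(r/r_ref)), then combine on an intensity basis.
grinder: 89.3 − 20·log₁₀(41.5/3.6) = 89.3 − 21.23 = 68.07 dB(A).
blower: 76.0 − 20·log₁₀(12.8/3.6) = 76.0 − 11.02 = 64.98 dB(A).
fan: 84.8 − 20·log₁₀(15.9/3.6) = 84.8 − 12.90 = 71.90 dB(A).
ultrasonic cleaner: 81.5 − 20·log₁₀(30.7/3.6) = 81.5 − 18.62 = 62.88 dB(A).
Σ 10^(L/10) = 2.698e+07 → L_total = 10·log₁₀(2.698e+07) = 74.31 dB(A).

74.3 dB(A)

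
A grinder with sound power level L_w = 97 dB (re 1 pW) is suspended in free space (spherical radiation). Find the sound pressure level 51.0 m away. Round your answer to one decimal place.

L_p = L_w − 10·log₁₀(4π·r²) with r = 51.0 m.
4π·r² = 3.269e+04 m², 10·log₁₀ of that is 45.144 dB.
L_p = 97 − 45.144 = 51.86 dB.

51.9 dB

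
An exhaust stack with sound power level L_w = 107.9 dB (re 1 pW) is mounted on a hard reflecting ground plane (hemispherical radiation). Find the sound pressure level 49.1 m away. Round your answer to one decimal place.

66.1 dB

Free-field hemispherical radiation: L_p = L_w − 10·log₁₀(2π·r²), r = 49.1 m.
2π·r² = 1.515e+04 m², 10·log₁₀ of that is 41.803 dB.
L_p = 107.9 − 41.803 = 66.10 dB.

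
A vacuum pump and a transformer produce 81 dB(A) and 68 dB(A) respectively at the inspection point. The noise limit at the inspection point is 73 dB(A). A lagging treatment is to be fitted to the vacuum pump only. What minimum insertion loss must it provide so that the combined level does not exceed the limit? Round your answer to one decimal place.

Fixed contribution from the other source: Σ 10^(L/10) = 10^(68/10) = 6.310e+06 (68.00 dB(A)).
To meet 73 dB(A) overall, the treated vacuum pump may contribute at most 10^(73/10) − 6.310e+06 = 1.364e+07, i.e. 71.35 dB(A).
Required insertion loss = 81 − 71.35 = 9.65 dB.

9.7 dB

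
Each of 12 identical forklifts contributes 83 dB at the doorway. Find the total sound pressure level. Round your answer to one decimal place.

93.8 dB

N identical incoherent sources raise the level by 10·log₁₀ N.
L_total = 83 + 10·log₁₀(12) = 83 + 10.792 = 93.79 dB.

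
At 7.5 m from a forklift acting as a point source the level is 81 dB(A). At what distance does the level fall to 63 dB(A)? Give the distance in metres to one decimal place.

The 18.0 dB drop corresponds to a distance ratio of 10^(18.0/20) for a point source.
r₂ = 7.5·10^((81−63)/20) = 7.5·10^(18.0/20) = 59.57 m.

59.6 m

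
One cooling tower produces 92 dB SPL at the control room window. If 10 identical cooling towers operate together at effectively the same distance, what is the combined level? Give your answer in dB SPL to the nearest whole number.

102 dB SPL

With 10 equal, uncorrelated contributions the intensity is 10× that of one unit, giving a rise of 10·log₁₀ 10.
L_total = 92 + 10·log₁₀(10) = 92 + 10.000 = 102.00 dB SPL.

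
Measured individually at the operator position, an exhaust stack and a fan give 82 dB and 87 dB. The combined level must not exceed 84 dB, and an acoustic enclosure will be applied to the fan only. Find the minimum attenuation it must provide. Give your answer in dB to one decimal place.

Fixed contribution from the other source: Σ 10^(L/10) = 10^(82/10) = 1.585e+08 (82.00 dB).
To meet 84 dB overall, the treated fan may contribute at most 10^(84/10) − 1.585e+08 = 9.270e+07, i.e. 79.67 dB.
Required insertion loss = 87 − 79.67 = 7.33 dB.

7.3 dB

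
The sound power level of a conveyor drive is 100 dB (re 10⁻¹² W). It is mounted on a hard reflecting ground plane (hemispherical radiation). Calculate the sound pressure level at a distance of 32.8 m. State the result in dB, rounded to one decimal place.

The power spreads over a hemisphere of area 2π·r², so L_p = L_w − 10·log₁₀(2π·r²).
2π·r² = 6760 m², 10·log₁₀ of that is 38.299 dB.
L_p = 100 − 38.299 = 61.70 dB.

61.7 dB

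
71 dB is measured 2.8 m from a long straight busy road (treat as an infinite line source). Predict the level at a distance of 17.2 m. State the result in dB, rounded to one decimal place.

Line-source attenuation: ΔL = 10·log₁₀(r₂/r₁) = 10·log₁₀(17.2/2.8) = 7.884 dB.
L₂ = 71 − 10·log₁₀(17.2/2.8) = 71 − 7.884 = 63.12 dB.

63.1 dB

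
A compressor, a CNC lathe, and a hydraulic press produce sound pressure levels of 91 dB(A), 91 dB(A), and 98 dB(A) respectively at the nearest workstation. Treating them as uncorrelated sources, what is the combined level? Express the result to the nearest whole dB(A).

99 dB(A)

Incoherent sources combine by intensity addition: L_total = 10·log₁₀(Σ 10^(L_i/10)).
Σ 10^(L/10) = 10^(91/10) + 10^(91/10) + 10^(98/10) = 8.827e+09.
L_total = 10·log₁₀(8.827e+09) = 99.46 dB(A).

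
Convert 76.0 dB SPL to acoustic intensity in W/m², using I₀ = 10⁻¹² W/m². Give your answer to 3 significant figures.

L = 10·log₁₀(I/I₀) ⇒ I = I₀·10^(L/10) = 10⁻¹² × 10^7.60.

3.98e-05 W/m²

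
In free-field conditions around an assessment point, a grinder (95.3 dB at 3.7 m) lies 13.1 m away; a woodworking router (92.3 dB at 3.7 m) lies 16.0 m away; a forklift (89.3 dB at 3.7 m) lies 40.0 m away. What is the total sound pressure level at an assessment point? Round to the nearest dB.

First find each source's level at the receiver (point-source: −20·log₁₀(r/r_ref)), then combine on an intensity basis.
grinder: 95.3 − 20·log₁₀(13.1/3.7) = 95.3 − 10.98 = 84.32 dB.
woodworking router: 92.3 − 20·log₁₀(16.0/3.7) = 92.3 − 12.72 = 79.58 dB.
forklift: 89.3 − 20·log₁₀(40.0/3.7) = 89.3 − 20.68 = 68.62 dB.
Σ 10^(L/10) = 3.684e+08 → L_total = 10·log₁₀(3.684e+08) = 85.66 dB.

86 dB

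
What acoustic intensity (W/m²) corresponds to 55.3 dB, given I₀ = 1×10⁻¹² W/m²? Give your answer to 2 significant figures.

3.4e-07 W/m²

I = I₀·10^(L/10) = 10⁻¹² × 10^(55.3/10) = 10^(-6.470).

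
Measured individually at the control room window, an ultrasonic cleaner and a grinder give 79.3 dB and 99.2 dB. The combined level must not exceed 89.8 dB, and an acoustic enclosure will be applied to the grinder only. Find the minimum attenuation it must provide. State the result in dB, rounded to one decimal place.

The untreated sources together contribute 10^(79.3/10) = 8.511e+07, i.e. 79.30 dB.
The limit corresponds to 10^(89.8/10) = 9.550e+08; subtracting the fixed part leaves 8.699e+08 for the grinder, i.e. 89.39 dB.
So the grinder must be reduced from 99.2 to 89.39 dB: IL = 9.81 dB.

9.8 dB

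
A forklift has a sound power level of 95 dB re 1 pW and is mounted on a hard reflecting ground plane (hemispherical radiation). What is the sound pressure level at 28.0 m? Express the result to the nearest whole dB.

58 dB

L_p = L_w − 10·log₁₀(2π·r²) with r = 28.0 m.
2π·r² = 4926 m², 10·log₁₀ of that is 36.925 dB.
L_p = 95 − 36.925 = 58.08 dB.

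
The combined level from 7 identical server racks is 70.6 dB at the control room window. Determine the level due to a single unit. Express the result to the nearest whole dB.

62 dB

For N identical incoherent sources L_total = L₁ + 10·log₁₀ N, so L₁ = 70.6 − 10·log₁₀(7) = 70.6 − 8.451.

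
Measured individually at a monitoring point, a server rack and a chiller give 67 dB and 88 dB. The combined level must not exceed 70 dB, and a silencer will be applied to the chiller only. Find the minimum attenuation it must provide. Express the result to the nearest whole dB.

Fixed contribution from the other source: Σ 10^(L/10) = 10^(67/10) = 5.012e+06 (67.00 dB).
The limit corresponds to 10^(70/10) = 1.000e+07; subtracting the fixed part leaves 4.988e+06 for the chiller, i.e. 66.98 dB.
So the chiller must be reduced from 88 to 66.98 dB: IL = 21.02 dB.

21 dB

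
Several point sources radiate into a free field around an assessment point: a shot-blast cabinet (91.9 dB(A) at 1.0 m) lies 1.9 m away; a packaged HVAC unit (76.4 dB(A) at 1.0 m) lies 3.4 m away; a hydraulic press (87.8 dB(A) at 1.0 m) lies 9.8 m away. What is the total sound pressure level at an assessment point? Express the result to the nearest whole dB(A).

Apply inverse-square spreading to bring every level to the receiver, then sum 10^(L/10).
shot-blast cabinet: 91.9 − 20·log₁₀(1.9/1.0) = 91.9 − 5.58 = 86.32 dB(A).
packaged HVAC unit: 76.4 − 20·log₁₀(3.4/1.0) = 76.4 − 10.63 = 65.77 dB(A).
hydraulic press: 87.8 − 20·log₁₀(9.8/1.0) = 87.8 − 19.82 = 67.98 dB(A).
Σ 10^(L/10) = 4.391e+08 → L_total = 10·log₁₀(4.391e+08) = 86.43 dB(A).

86 dB(A)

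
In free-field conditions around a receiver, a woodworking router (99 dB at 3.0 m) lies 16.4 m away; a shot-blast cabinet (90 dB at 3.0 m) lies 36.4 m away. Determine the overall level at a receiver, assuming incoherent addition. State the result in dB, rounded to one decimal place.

84.4 dB

Apply inverse-square spreading to bring every level to the receiver, then sum 10^(L/10).
woodworking router: 99 − 20·log₁₀(16.4/3.0) = 99 − 14.75 = 84.25 dB.
shot-blast cabinet: 90 − 20·log₁₀(36.4/3.0) = 90 − 21.68 = 68.32 dB.
Σ 10^(L/10) = 2.726e+08 → L_total = 10·log₁₀(2.726e+08) = 84.36 dB.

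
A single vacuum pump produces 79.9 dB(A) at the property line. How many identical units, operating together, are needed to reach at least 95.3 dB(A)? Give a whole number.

35

Need L₁ + 10·log₁₀ N ≥ 95.3, i.e. log₁₀ N ≥ 1.54.
N ≥ 10^(15.4/10) = 34.674, so N = 35.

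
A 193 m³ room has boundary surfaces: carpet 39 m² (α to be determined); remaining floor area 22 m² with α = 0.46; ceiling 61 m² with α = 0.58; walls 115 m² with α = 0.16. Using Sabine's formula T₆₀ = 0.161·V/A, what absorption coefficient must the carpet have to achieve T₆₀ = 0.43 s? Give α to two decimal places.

Required total absorption A = 0.161·193/0.43 = 72.26 m².
Absorption from the other surfaces = 22·0.46 + 61·0.58 + 115·0.16 = 63.90 m², so the carpet must supply 8.36 m² over 39 m².
α = 8.36/39 = 0.214.

0.21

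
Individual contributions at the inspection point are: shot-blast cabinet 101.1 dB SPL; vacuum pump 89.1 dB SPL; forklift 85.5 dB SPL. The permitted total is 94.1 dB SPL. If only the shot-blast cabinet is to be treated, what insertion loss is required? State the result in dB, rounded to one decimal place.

9.6 dB

The untreated sources together contribute 10^(89.1/10) + 10^(85.5/10) = 1.168e+09, i.e. 90.67 dB SPL.
To meet 94.1 dB SPL overall, the treated shot-blast cabinet may contribute at most 10^(94.1/10) − 1.168e+09 = 1.403e+09, i.e. 91.47 dB SPL.
Required insertion loss = 101.1 − 91.47 = 9.63 dB.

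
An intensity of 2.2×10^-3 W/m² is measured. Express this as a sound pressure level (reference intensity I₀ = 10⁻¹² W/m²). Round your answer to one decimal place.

L = 10·log₁₀(I/I₀) = 10·log₁₀(2.2×10^-3/10⁻¹²) = 10·log₁₀(2.2×10^9).
L = 10·(0.3424 + 9) = 93.42 dB.

93.4 dB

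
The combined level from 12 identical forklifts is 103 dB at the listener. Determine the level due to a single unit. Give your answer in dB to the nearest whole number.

Dividing the total intensity by 12 lowers the level by 10·log₁₀ 12 = 10.792 dB: L₁ = 103 − 10.792.

92 dB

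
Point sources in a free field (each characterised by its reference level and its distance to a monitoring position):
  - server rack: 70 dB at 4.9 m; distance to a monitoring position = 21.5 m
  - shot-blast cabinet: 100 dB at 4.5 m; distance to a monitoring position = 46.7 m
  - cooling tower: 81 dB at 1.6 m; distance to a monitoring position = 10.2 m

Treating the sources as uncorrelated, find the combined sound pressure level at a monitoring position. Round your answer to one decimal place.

Apply inverse-square spreading to bring every level to the receiver, then sum 10^(L/10).
server rack: 70 − 20·log₁₀(21.5/4.9) = 70 − 12.84 = 57.16 dB.
shot-blast cabinet: 100 − 20·log₁₀(46.7/4.5) = 100 − 20.32 = 79.68 dB.
cooling tower: 81 − 20·log₁₀(10.2/1.6) = 81 − 16.09 = 64.91 dB.
Σ 10^(L/10) = 9.647e+07 → L_total = 10·log₁₀(9.647e+07) = 79.84 dB.

79.8 dB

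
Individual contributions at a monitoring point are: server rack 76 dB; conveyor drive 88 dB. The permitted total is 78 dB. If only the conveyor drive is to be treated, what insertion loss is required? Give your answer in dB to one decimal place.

Fixed contribution from the other source: Σ 10^(L/10) = 10^(76/10) = 3.981e+07 (76.00 dB).
The limit corresponds to 10^(78/10) = 6.310e+07; subtracting the fixed part leaves 2.329e+07 for the conveyor drive, i.e. 73.67 dB.
Required insertion loss = 88 − 73.67 = 14.33 dB.

14.3 dB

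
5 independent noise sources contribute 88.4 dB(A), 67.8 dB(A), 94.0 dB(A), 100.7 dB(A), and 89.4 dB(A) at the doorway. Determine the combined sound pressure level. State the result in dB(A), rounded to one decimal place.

102.0 dB(A)

For uncorrelated sources the intensities add, so convert each level to linear form, sum, and take 10·log₁₀ of the total.
Σ 10^(L/10) = 10^(88.4/10) + 10^(67.8/10) + 10^(94.0/10) + 10^(100.7/10) + 10^(89.4/10) = 1.583e+10.
L_total = 10·log₁₀(1.583e+10) = 101.99 dB(A).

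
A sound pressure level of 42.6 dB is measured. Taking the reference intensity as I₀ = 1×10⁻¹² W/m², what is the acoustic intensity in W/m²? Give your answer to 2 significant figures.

1.8e-08 W/m²

I/I₀ = 10^(42.6/10) = 1.82e+04, so I = 1.82e+04 × 10⁻¹² W/m².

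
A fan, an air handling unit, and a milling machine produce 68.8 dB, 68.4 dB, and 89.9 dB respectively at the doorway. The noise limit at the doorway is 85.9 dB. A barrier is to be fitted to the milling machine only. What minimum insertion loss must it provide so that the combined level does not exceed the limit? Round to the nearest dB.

4 dB

The untreated sources together contribute 10^(68.8/10) + 10^(68.4/10) = 1.450e+07, i.e. 71.61 dB.
The limit corresponds to 10^(85.9/10) = 3.890e+08; subtracting the fixed part leaves 3.745e+08 for the milling machine, i.e. 85.73 dB.
Required insertion loss = 89.9 − 85.73 = 4.17 dB.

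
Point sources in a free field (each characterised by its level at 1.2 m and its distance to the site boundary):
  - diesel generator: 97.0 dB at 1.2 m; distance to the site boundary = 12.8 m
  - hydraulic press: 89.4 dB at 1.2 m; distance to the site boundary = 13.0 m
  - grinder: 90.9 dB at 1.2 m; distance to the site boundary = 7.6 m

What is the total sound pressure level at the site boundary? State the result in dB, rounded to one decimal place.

Propagate each source to the receiver with L = L_ref − 20·log₁₀(r/r_ref), then add intensities.
diesel generator: 97.0 − 20·log₁₀(12.8/1.2) = 97.0 − 20.56 = 76.44 dB.
hydraulic press: 89.4 − 20·log₁₀(13.0/1.2) = 89.4 − 20.70 = 68.70 dB.
grinder: 90.9 − 20·log₁₀(7.6/1.2) = 90.9 − 16.03 = 74.87 dB.
Σ 10^(L/10) = 8.214e+07 → L_total = 10·log₁₀(8.214e+07) = 79.15 dB.

79.1 dB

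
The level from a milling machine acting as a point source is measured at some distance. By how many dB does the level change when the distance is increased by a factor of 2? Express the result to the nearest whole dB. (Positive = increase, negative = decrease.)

Point-source spreading: ΔL = −20·log₁₀(r₂/r₁).
ΔL = −20·log₁₀(2) = -6.02 dB.

-6 dB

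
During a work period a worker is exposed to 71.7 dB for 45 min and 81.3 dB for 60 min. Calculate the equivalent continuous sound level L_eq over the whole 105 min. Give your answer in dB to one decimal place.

L_eq = 10·log₁₀[(1/T)·Σ tᵢ·10^(Lᵢ/10)] with T = 105 min.
Σ tᵢ·10^(Lᵢ/10) = 45·10^(71.7/10) + 60·10^(81.3/10) = 8.759e+09.
L_eq = 10·log₁₀(8.759e+09/105) = 79.21 dB.

79.2 dB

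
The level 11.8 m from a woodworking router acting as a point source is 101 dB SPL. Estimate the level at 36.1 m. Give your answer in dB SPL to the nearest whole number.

91 dB SPL

Spherical spreading from a point source gives a 20·log₁₀(r₂/r₁) drop.
L₂ = 101 − 20·log₁₀(36.1/11.8) = 101 − 9.713 = 91.29 dB SPL.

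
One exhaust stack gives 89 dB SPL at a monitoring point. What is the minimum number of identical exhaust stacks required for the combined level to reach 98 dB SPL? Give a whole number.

8

N identical sources give L₁ + 10·log₁₀ N, so require 10·log₁₀ N ≥ 98 − 89 = 9.0 dB.
N ≥ 10^(9.0/10) = 7.943, so N = 8.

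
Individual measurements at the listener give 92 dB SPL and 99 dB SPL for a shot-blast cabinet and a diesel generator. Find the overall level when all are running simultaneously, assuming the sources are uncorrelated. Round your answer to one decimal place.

For uncorrelated sources the intensities add, so convert each level to linear form, sum, and take 10·log₁₀ of the total.
Σ 10^(L/10) = 10^(92/10) + 10^(99/10) = 9.528e+09.
L_total = 10·log₁₀(9.528e+09) = 99.79 dB SPL.

99.8 dB SPL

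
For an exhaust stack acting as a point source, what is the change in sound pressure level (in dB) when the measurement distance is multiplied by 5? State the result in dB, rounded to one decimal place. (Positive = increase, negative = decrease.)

-14.0 dB

Point-source spreading: ΔL = −20·log₁₀(r₂/r₁).
ΔL = −20·log₁₀(5) = -13.98 dB.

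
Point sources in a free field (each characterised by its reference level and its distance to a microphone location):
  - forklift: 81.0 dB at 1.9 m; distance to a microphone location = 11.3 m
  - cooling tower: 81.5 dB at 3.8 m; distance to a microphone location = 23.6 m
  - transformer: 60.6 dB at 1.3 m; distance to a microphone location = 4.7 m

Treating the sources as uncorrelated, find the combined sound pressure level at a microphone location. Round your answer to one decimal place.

Apply inverse-square spreading to bring every level to the receiver, then sum 10^(L/10).
forklift: 81.0 − 20·log₁₀(11.3/1.9) = 81.0 − 15.49 = 65.51 dB.
cooling tower: 81.5 − 20·log₁₀(23.6/3.8) = 81.5 − 15.86 = 65.64 dB.
transformer: 60.6 − 20·log₁₀(4.7/1.3) = 60.6 − 11.16 = 49.44 dB.
Σ 10^(L/10) = 7.309e+06 → L_total = 10·log₁₀(7.309e+06) = 68.64 dB.

68.6 dB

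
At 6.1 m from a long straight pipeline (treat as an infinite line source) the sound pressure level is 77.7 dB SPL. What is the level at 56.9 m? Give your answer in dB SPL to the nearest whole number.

68 dB SPL

Cylindrical spreading from a line source gives a 10·log₁₀(r₂/r₁) drop.
L₂ = 77.7 − 10·log₁₀(56.9/6.1) = 77.7 − 9.698 = 68.00 dB SPL.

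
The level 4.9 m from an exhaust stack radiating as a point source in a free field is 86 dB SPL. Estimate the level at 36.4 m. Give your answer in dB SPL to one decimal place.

68.6 dB SPL

Point-source attenuation: ΔL = 20·log₁₀(r₂/r₁) = 20·log₁₀(36.4/4.9) = 17.418 dB.
L₂ = 86 − 20·log₁₀(36.4/4.9) = 86 − 17.418 = 68.58 dB SPL.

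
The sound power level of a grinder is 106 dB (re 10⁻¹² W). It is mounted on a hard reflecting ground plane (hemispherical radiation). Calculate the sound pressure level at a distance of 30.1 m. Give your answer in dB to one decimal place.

L_p = L_w − 10·log₁₀(2π·r²) with r = 30.1 m.
2π·r² = 5693 m², 10·log₁₀ of that is 37.553 dB.
L_p = 106 − 37.553 = 68.45 dB.

68.4 dB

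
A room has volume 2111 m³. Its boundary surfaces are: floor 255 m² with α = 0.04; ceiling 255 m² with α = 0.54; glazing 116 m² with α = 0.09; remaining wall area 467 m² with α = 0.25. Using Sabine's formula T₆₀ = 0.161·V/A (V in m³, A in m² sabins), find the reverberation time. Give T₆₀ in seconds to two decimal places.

Summing Sᵢαᵢ: 255·0.04 + 255·0.54 + 116·0.09 + 467·0.25 = 275.09 m².
T₆₀ = 0.161 × 2111 / 275.09 = 1.235 s.

1.24 s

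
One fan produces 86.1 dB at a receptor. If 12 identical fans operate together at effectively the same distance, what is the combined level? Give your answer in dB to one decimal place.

L_total = L₁ + 10·log₁₀ N for N identical incoherent sources.
L_total = 86.1 + 10·log₁₀(12) = 86.1 + 10.792 = 96.89 dB.

96.9 dB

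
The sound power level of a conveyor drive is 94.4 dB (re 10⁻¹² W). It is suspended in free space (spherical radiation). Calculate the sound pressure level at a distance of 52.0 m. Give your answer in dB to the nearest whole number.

L_p = L_w − 10·log₁₀(4π·r²) with r = 52.0 m.
4π·r² = 3.398e+04 m², 10·log₁₀ of that is 45.312 dB.
L_p = 94.4 − 45.312 = 49.09 dB.

49 dB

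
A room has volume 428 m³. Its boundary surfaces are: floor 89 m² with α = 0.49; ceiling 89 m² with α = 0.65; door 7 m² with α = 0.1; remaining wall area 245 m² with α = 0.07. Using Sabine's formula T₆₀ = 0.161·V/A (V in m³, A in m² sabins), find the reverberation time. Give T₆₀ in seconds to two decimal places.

0.58 s

Summing Sᵢαᵢ: 89·0.49 + 89·0.65 + 7·0.1 + 245·0.07 = 119.31 m².
T₆₀ = 0.161 × 428 / 119.31 = 0.578 s.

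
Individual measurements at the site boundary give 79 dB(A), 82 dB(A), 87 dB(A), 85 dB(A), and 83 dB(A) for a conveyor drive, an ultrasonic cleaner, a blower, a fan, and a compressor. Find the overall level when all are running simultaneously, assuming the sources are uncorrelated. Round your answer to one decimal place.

Incoherent sources combine by intensity addition: L_total = 10·log₁₀(Σ 10^(L_i/10)).
Σ 10^(L/10) = 10^(79/10) + 10^(82/10) + 10^(87/10) + 10^(85/10) + 10^(83/10) = 1.255e+09.
L_total = 10·log₁₀(1.255e+09) = 90.99 dB(A).

91.0 dB(A)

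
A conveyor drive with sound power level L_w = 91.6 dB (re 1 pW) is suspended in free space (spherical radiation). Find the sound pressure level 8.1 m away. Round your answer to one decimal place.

The power spreads over a sphere of area 4π·r², so L_p = L_w − 10·log₁₀(4π·r²).
4π·r² = 824.5 m², 10·log₁₀ of that is 29.162 dB.
L_p = 91.6 − 29.162 = 62.44 dB.

62.4 dB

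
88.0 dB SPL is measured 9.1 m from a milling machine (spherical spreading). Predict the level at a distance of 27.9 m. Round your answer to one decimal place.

78.3 dB SPL

Spherical spreading from a point source gives a 20·log₁₀(r₂/r₁) drop.
L₂ = 88.0 − 20·log₁₀(27.9/9.1) = 88.0 − 9.731 = 78.27 dB SPL.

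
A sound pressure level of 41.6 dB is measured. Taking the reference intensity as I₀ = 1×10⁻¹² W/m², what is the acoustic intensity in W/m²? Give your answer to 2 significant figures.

1.4e-08 W/m²

L = 10·log₁₀(I/I₀) ⇒ I = I₀·10^(L/10) = 10⁻¹² × 10^4.16.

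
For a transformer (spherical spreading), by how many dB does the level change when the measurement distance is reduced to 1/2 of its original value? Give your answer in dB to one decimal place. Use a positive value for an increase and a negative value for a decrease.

+6.0 dB

With spherical spreading the level changes by −20·log₁₀(r₂/r₁).
ΔL = −20·log₁₀(0.5) = +6.02 dB.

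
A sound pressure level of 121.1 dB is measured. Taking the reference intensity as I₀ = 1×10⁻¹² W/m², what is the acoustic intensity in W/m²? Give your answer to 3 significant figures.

I/I₀ = 10^(121.1/10) = 1.288e+12, so I = 1.288e+12 × 10⁻¹² W/m².

1.29 W/m²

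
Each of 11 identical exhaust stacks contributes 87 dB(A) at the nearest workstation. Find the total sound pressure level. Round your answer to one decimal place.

N identical incoherent sources raise the level by 10·log₁₀ N.
L_total = 87 + 10·log₁₀(11) = 87 + 10.414 = 97.41 dB(A).

97.4 dB(A)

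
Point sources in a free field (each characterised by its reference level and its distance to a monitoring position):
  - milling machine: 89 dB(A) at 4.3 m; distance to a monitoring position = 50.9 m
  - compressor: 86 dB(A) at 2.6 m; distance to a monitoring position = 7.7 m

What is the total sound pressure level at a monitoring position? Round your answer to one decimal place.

77.1 dB(A)

Propagate each source to the receiver with L = L_ref − 20·log₁₀(r/r_ref), then add intensities.
milling machine: 89 − 20·log₁₀(50.9/4.3) = 89 − 21.46 = 67.54 dB(A).
compressor: 86 − 20·log₁₀(7.7/2.6) = 86 − 9.43 = 76.57 dB(A).
Σ 10^(L/10) = 5.106e+07 → L_total = 10·log₁₀(5.106e+07) = 77.08 dB(A).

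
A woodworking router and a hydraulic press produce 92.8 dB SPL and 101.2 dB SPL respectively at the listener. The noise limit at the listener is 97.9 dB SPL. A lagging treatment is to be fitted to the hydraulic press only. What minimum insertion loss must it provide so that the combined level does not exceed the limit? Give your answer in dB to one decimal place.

Fixed contribution from the other source: Σ 10^(L/10) = 10^(92.8/10) = 1.905e+09 (92.80 dB SPL).
The limit corresponds to 10^(97.9/10) = 6.166e+09; subtracting the fixed part leaves 4.260e+09 for the hydraulic press, i.e. 96.29 dB SPL.
So the hydraulic press must be reduced from 101.2 to 96.29 dB SPL: IL = 4.91 dB.

4.9 dB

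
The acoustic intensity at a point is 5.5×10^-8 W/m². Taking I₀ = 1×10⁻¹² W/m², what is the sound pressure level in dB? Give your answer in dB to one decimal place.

47.4 dB

I/I₀ = 5.5×10^-8/10⁻¹² = 5.5×10^4, and L = 10·log₁₀(I/I₀).
L = 10·(0.7404 + 4) = 47.40 dB.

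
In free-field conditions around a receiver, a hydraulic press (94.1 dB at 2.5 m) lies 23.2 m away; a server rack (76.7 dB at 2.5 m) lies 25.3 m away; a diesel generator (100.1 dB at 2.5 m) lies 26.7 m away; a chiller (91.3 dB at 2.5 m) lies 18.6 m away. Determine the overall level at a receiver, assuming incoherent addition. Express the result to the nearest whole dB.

Apply inverse-square spreading to bring every level to the receiver, then sum 10^(L/10).
hydraulic press: 94.1 − 20·log₁₀(23.2/2.5) = 94.1 − 19.35 = 74.75 dB.
server rack: 76.7 − 20·log₁₀(25.3/2.5) = 76.7 − 20.10 = 56.60 dB.
diesel generator: 100.1 − 20·log₁₀(26.7/2.5) = 100.1 − 20.57 = 79.53 dB.
chiller: 91.3 − 20·log₁₀(18.6/2.5) = 91.3 − 17.43 = 73.87 dB.
Σ 10^(L/10) = 1.444e+08 → L_total = 10·log₁₀(1.444e+08) = 81.60 dB.

82 dB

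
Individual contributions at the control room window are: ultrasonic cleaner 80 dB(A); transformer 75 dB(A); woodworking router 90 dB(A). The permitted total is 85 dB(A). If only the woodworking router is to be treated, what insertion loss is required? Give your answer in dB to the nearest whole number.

7 dB

Everything except the woodworking router sums to 10^(80/10) + 10^(75/10) = 1.316e+08 in linear terms, 81.19 dB(A).
To meet 85 dB(A) overall, the treated woodworking router may contribute at most 10^(85/10) − 1.316e+08 = 1.846e+08, i.e. 82.66 dB(A).
So the woodworking router must be reduced from 90 to 82.66 dB(A): IL = 7.34 dB.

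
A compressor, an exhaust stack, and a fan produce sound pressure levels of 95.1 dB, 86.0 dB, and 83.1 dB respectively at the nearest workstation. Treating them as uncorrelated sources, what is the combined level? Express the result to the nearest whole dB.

96 dB

For uncorrelated sources the intensities add, so convert each level to linear form, sum, and take 10·log₁₀ of the total.
Σ 10^(L/10) = 10^(95.1/10) + 10^(86.0/10) + 10^(83.1/10) = 3.838e+09.
L_total = 10·log₁₀(3.838e+09) = 95.84 dB.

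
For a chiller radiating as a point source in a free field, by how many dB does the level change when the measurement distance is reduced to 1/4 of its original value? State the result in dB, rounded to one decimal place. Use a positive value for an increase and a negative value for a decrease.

+12.0 dB

Point-source spreading: ΔL = −20·log₁₀(r₂/r₁).
ΔL = −20·log₁₀(0.25) = +12.04 dB.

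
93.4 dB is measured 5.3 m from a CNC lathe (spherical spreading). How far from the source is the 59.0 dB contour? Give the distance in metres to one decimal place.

For a point source L₁ − L₂ = 20·log₁₀(r₂/r₁), so r₂ = r₁·10^((L₁−L₂)/20).
r₂ = 5.3·10^((93.4−59.0)/20) = 5.3·10^(34.4/20) = 278.15 m.

278.1 m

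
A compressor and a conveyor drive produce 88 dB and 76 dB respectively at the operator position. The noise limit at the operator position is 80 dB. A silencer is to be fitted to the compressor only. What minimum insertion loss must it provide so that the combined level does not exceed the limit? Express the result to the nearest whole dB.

10 dB

The untreated sources together contribute 10^(76/10) = 3.981e+07, i.e. 76.00 dB.
The limit corresponds to 10^(80/10) = 1.000e+08; subtracting the fixed part leaves 6.019e+07 for the compressor, i.e. 77.80 dB.
So the compressor must be reduced from 88 to 77.80 dB: IL = 10.20 dB.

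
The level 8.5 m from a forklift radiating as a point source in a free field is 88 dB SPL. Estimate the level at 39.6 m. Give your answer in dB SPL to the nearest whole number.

Point-source attenuation: ΔL = 20·log₁₀(r₂/r₁) = 20·log₁₀(39.6/8.5) = 13.366 dB.
L₂ = 88 − 20·log₁₀(39.6/8.5) = 88 − 13.366 = 74.63 dB SPL.

75 dB SPL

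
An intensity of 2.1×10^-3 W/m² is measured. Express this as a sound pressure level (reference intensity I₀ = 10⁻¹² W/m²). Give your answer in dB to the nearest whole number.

Dividing by I₀ shifts the exponent by 12: I/I₀ = 2.1×10^9.
L = 10·(0.3222 + 9) = 93.22 dB.

93 dB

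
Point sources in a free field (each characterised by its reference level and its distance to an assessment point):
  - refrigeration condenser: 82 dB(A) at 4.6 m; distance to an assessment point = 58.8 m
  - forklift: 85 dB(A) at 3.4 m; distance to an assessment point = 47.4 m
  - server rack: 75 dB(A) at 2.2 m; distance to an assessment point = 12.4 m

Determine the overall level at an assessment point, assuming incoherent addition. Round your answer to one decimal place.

65.6 dB(A)

First find each source's level at the receiver (point-source: −20·log₁₀(r/r_ref)), then combine on an intensity basis.
refrigeration condenser: 82 − 20·log₁₀(58.8/4.6) = 82 − 22.13 = 59.87 dB(A).
forklift: 85 − 20·log₁₀(47.4/3.4) = 85 − 22.89 = 62.11 dB(A).
server rack: 75 − 20·log₁₀(12.4/2.2) = 75 − 15.02 = 59.98 dB(A).
Σ 10^(L/10) = 3.592e+06 → L_total = 10·log₁₀(3.592e+06) = 65.55 dB(A).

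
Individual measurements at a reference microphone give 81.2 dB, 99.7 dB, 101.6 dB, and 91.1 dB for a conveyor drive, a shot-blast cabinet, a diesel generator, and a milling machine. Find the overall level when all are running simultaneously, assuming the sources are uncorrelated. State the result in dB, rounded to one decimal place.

Incoherent sources combine by intensity addition: L_total = 10·log₁₀(Σ 10^(L_i/10)).
Σ 10^(L/10) = 10^(81.2/10) + 10^(99.7/10) + 10^(101.6/10) + 10^(91.1/10) = 2.521e+10.
L_total = 10·log₁₀(2.521e+10) = 104.02 dB.

104.0 dB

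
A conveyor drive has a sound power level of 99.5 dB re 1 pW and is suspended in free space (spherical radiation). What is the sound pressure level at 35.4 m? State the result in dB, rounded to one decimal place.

57.5 dB

The power spreads over a sphere of area 4π·r², so L_p = L_w − 10·log₁₀(4π·r²).
4π·r² = 1.575e+04 m², 10·log₁₀ of that is 41.972 dB.
L_p = 99.5 − 41.972 = 57.53 dB.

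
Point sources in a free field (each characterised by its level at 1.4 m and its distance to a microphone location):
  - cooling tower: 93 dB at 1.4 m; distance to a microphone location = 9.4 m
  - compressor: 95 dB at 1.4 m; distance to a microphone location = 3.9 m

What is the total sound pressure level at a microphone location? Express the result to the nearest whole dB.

87 dB

Propagate each source to the receiver with L = L_ref − 20·log₁₀(r/r_ref), then add intensities.
cooling tower: 93 − 20·log₁₀(9.4/1.4) = 93 − 16.54 = 76.46 dB.
compressor: 95 − 20·log₁₀(3.9/1.4) = 95 − 8.90 = 86.10 dB.
Σ 10^(L/10) = 4.518e+08 → L_total = 10·log₁₀(4.518e+08) = 86.55 dB.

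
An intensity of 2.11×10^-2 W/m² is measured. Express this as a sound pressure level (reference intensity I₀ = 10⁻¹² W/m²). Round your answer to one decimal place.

L = 10·log₁₀(I/I₀) = 10·log₁₀(2.11×10^-2/10⁻¹²) = 10·log₁₀(2.11×10^10).
L = 10·(0.3243 + 10) = 103.24 dB.

103.2 dB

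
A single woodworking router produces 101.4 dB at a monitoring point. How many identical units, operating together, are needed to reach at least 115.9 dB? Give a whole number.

29

The shortfall is 115.9 − 101.4 = 14.5 dB, and N units add 10·log₁₀ N, so need 10·log₁₀ N ≥ 14.5.
N ≥ 10^(14.5/10) = 28.184, so N = 29.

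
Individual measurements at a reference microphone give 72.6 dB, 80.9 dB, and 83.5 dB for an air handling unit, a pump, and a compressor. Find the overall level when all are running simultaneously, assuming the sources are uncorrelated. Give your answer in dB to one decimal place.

85.6 dB

Incoherent sources combine by intensity addition: L_total = 10·log₁₀(Σ 10^(L_i/10)).
Σ 10^(L/10) = 10^(72.6/10) + 10^(80.9/10) + 10^(83.5/10) = 3.651e+08.
L_total = 10·log₁₀(3.651e+08) = 85.62 dB.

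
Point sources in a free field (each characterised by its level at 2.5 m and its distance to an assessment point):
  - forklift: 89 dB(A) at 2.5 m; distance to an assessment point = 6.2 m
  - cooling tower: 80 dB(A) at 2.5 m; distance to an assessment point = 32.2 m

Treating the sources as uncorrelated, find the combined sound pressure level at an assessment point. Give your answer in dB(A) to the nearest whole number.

81 dB(A)

First find each source's level at the receiver (point-source: −20·log₁₀(r/r_ref)), then combine on an intensity basis.
forklift: 89 − 20·log₁₀(6.2/2.5) = 89 − 7.89 = 81.11 dB(A).
cooling tower: 80 − 20·log₁₀(32.2/2.5) = 80 − 22.20 = 57.80 dB(A).
Σ 10^(L/10) = 1.298e+08 → L_total = 10·log₁₀(1.298e+08) = 81.13 dB(A).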